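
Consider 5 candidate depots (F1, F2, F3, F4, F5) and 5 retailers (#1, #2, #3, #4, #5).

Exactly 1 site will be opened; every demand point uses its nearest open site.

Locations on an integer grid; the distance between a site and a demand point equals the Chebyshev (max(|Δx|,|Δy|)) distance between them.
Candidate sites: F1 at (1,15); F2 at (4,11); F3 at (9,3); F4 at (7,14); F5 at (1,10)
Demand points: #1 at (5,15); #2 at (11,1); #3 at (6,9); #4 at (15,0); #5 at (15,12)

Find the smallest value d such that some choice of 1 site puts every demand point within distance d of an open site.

Open {F2}.
  Farthest demand point is #4 at distance 11 (to F2); all others are ≤ 11.
With {F3} the worst case is 12.
With {F4} the worst case is 14.
No size-1 selection achieves below 11.

11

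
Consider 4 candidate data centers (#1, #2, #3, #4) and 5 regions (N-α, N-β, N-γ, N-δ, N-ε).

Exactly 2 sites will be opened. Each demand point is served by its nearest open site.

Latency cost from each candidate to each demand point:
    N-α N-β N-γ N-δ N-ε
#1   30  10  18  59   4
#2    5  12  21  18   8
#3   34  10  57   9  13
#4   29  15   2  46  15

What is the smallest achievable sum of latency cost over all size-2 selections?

45

Open {#2, #4}.
  N-α→#2 5, N-β→#2 12, N-γ→#4 2, N-δ→#2 18, N-ε→#2 8  ⇒ total 45.
Compare {#2, #3}: total 53.
Compare {#1, #2}: total 55.
No size-2 selection does better; minimum is 45.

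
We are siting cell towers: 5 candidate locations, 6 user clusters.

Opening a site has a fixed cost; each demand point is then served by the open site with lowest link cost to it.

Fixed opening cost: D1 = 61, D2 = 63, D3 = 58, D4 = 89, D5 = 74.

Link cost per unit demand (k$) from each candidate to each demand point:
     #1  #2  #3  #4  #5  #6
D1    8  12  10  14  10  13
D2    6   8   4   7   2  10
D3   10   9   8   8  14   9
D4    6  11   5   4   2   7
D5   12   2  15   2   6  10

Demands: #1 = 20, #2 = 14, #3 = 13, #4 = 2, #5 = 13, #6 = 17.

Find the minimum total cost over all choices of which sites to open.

Open {D4, D5}: assign each demand point to its cheapest open site.
  #1→D4 20×6=120, #2→D5 14×2=28, #3→D4 13×5=65, #4→D5 2×2=4, #5→D4 13×2=26, #6→D4 17×7=119
  link cost 362, fixed 163 → total 525.
Compare {D2, D5}: link cost 400 + fixed 137 = 537.
Compare {D2}: link cost 494 + fixed 63 = 557.
Compare {D2, D4, D5}: link cost 349 + fixed 226 = 575.
All other subsets cost ≥ 537. Minimum total cost: 525.

525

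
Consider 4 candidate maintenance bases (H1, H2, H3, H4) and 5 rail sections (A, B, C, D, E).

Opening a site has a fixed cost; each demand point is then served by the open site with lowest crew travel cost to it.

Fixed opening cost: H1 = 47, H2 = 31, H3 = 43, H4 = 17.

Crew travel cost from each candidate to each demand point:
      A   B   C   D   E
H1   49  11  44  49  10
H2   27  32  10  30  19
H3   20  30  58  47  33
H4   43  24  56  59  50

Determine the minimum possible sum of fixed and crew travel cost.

149

Open {H2}: assign each demand point to its cheapest open site.
  A→H2 27, B→H2 32, C→H2 10, D→H2 30, E→H2 19
  crew travel cost 118, fixed 31 → total 149.
Compare {H2, H4}: crew travel cost 110 + fixed 48 = 158.
Compare {H1, H2}: crew travel cost 88 + fixed 78 = 166.
Compare {H2, H3}: crew travel cost 109 + fixed 74 = 183.
All other subsets cost ≥ 158. Minimum total cost: 149.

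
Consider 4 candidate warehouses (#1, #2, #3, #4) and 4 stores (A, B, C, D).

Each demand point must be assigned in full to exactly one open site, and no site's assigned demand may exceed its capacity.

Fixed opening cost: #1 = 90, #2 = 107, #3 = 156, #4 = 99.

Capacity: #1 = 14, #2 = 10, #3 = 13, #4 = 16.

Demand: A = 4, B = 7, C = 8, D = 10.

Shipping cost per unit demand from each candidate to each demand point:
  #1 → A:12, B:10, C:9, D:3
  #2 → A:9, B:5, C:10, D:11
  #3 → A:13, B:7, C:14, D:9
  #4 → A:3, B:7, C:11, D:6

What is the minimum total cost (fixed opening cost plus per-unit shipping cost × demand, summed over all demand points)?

404

Open {#1, #4}; cheapest assignment that respects the capacities:
  #1 (cap 14, load 14): A, D — cost 4×12 + 10×3 = 78
  #4 (cap 16, load 15): B, C — cost 7×7 + 8×11 = 137
  Shipping 215, fixed 189 → total 404.
  Any other capacity-feasible assignment to {#1, #4} ships for at least 215.
Compare {#1, #2, #4}: its best feasible assignment gives total 461.
Compare {#1, #3, #4}: its best feasible assignment gives total 524.
Every other set of open sites that can feasibly serve all demand totals ≥ 461 even under its best assignment. Minimum: 404.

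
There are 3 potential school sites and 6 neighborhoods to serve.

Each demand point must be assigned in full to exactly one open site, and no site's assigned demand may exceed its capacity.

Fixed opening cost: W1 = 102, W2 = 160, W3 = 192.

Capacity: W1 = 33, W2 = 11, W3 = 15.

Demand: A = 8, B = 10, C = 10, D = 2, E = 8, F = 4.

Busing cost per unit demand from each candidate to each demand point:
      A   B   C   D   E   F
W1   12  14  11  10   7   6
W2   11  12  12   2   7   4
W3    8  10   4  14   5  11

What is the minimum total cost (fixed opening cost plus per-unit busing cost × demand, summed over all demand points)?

Open {W1, W3}; cheapest assignment that respects the capacities:
  W1 (cap 33, load 32): A, B, D, E, F — cost 8×12 + 10×14 + 2×10 + 8×7 + 4×6 = 336
  W3 (cap 15, load 10): C — cost 10×4 = 40
  Shipping 376, fixed 294 → total 670.
  Any other capacity-feasible assignment to {W1, W3} ships for at least 376.
Compare {W1, W2}: its best feasible assignment gives total 684.
Compare {W1, W2, W3}: its best feasible assignment gives total 806.
Every other set of open sites that can feasibly serve all demand totals ≥ 684 even under its best assignment. Minimum: 670.

670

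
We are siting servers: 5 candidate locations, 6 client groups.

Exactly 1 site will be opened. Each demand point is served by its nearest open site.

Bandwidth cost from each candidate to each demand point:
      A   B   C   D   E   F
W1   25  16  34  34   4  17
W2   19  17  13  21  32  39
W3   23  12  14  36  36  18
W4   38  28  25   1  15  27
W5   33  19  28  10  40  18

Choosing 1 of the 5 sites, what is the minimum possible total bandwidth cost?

Open {W1}.
  A→W1 25, B→W1 16, C→W1 34, D→W1 34, E→W1 4, F→W1 17  ⇒ total 130.
Compare {W4}: total 134.
Compare {W3}: total 139.
No size-1 selection does better; minimum is 130.

130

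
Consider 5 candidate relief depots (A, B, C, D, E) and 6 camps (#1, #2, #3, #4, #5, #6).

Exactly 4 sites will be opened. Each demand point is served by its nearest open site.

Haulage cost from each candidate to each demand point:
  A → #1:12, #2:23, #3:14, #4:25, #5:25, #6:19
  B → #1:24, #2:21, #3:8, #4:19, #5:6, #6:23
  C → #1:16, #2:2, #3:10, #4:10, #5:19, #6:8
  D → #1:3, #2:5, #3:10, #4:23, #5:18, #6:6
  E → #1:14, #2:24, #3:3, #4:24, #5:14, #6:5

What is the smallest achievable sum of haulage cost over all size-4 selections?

Open {B, C, D, E}.
  #1→D 3, #2→C 2, #3→E 3, #4→C 10, #5→B 6, #6→E 5  ⇒ total 29.
Compare {A, B, C, D}: total 35.
Compare {A, C, D, E}: total 37.
No size-4 selection does better; minimum is 29.

29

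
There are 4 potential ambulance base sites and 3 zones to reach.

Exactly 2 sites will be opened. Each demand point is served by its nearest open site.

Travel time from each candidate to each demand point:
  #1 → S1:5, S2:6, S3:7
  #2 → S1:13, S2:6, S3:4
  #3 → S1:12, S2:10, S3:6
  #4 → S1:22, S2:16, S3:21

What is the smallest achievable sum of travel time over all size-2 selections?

Open {#1, #2}.
  S1→#1 5, S2→#1 6, S3→#2 4  ⇒ total 15.
Compare {#1, #3}: total 17.
Compare {#1, #4}: total 18.
No size-2 selection does better; minimum is 15.

15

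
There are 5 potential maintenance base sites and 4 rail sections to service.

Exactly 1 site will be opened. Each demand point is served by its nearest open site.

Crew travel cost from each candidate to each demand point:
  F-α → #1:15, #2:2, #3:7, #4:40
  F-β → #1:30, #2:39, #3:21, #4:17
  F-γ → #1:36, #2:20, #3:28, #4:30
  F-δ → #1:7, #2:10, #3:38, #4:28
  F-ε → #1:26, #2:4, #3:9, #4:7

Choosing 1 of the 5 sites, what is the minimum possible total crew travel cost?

46

Open {F-ε}.
  #1→F-ε 26, #2→F-ε 4, #3→F-ε 9, #4→F-ε 7  ⇒ total 46.
Compare {F-α}: total 64.
Compare {F-δ}: total 83.
No size-1 selection does better; minimum is 46.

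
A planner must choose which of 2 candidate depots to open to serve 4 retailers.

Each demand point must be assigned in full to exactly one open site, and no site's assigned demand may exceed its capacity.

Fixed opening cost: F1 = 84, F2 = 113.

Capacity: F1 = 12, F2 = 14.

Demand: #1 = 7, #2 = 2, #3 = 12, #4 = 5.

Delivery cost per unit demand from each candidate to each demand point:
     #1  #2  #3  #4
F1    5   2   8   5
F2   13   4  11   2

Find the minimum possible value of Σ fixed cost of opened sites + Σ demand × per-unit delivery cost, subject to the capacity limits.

397

Open {F1, F2}; cheapest assignment that respects the capacities:
  F1 (cap 12, load 12): #1, #4 — cost 7×5 + 5×5 = 60
  F2 (cap 14, load 14): #2, #3 — cost 2×4 + 12×11 = 140
  Shipping 200, fixed 197 → total 397.
  Any other capacity-feasible assignment to {F1, F2} ships for at least 200.
Total demand is 26 and no other set of sites has combined capacity ≥ 26, so {F1, F2} is the only feasible choice of open sites. Minimum: 397.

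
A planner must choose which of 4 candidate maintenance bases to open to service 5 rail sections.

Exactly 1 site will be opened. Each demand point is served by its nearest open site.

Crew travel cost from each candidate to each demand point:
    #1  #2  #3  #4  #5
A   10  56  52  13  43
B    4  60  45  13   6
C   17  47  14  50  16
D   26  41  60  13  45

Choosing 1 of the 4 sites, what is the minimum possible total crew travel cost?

128

Open {B}.
  #1→B 4, #2→B 60, #3→B 45, #4→B 13, #5→B 6  ⇒ total 128.
Compare {C}: total 144.
Compare {A}: total 174.
No size-1 selection does better; minimum is 128.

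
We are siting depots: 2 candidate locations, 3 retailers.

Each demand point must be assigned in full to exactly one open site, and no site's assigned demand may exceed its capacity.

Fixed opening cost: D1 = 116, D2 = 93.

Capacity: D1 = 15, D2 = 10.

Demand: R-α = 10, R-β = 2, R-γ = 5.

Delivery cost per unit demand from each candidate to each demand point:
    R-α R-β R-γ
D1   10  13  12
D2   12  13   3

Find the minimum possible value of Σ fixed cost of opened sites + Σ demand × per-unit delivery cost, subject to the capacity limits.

350

Open {D1, D2}; cheapest assignment that respects the capacities:
  D1 (cap 15, load 12): R-α, R-β — cost 10×10 + 2×13 = 126
  D2 (cap 10, load 5): R-γ — cost 5×3 = 15
  Shipping 141, fixed 209 → total 350.
  Any other capacity-feasible assignment to {D1, D2} ships for at least 141.
Total demand is 17 and no other set of sites has combined capacity ≥ 17, so {D1, D2} is the only feasible choice of open sites. Minimum: 350.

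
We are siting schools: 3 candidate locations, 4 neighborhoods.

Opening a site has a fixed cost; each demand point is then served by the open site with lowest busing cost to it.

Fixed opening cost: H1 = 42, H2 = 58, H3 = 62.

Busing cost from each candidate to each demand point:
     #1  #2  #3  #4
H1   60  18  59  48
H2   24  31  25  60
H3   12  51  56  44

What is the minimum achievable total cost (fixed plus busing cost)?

Open {H2}: assign each demand point to its cheapest open site.
  #1→H2 24, #2→H2 31, #3→H2 25, #4→H2 60
  busing cost 140, fixed 58 → total 198.
Compare {H1, H2}: busing cost 115 + fixed 100 = 215.
Compare {H3}: busing cost 163 + fixed 62 = 225.
Compare {H1}: busing cost 185 + fixed 42 = 227.
All other subsets cost ≥ 215. Minimum total cost: 198.

198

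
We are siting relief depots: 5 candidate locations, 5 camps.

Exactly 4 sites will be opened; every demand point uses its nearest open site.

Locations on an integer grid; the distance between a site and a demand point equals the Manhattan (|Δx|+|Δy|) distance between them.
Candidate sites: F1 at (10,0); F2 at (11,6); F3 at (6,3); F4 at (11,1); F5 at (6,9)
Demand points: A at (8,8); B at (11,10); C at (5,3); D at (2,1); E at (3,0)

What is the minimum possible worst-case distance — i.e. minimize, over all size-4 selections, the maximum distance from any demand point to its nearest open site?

6

Open {F1, F2, F3, F4}.
  Farthest demand point is D at distance 6 (to F3); all others are ≤ 6.
With {F1, F2, F3, F5} the worst case is 6.
With {F1, F3, F4, F5} the worst case is 6.
No size-4 selection achieves below 6.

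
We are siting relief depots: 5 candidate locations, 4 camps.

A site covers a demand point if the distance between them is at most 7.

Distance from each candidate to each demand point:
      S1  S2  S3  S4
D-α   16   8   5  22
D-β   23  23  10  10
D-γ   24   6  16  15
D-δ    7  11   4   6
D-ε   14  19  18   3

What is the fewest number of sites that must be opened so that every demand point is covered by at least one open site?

2

Coverage sets (demand points within 7 of each site):
  D-α: {S3}
  D-β: {}
  D-γ: {S2}
  D-δ: {S1, S3, S4}
  D-ε: {S4}
No single site covers all 4 demand points.
But {D-γ, D-δ} covers everything, so the minimum is 2.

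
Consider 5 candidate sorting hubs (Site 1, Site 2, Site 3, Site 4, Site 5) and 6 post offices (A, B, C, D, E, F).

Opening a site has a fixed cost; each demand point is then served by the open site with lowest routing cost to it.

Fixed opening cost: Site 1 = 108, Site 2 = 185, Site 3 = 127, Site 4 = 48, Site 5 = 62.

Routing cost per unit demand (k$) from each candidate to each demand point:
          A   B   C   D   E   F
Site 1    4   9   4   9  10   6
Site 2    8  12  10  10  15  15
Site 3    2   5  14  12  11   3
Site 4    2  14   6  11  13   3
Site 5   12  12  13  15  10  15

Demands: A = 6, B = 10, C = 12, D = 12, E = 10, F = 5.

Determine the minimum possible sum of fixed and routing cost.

508

Open {Site 1}: assign each demand point to its cheapest open site.
  A→Site 1 6×4=24, B→Site 1 10×9=90, C→Site 1 12×4=48, D→Site 1 12×9=108, E→Site 1 10×10=100, F→Site 1 5×6=30
  routing cost 400, fixed 108 → total 508.
Compare {Site 1, Site 4}: routing cost 373 + fixed 156 = 529.
Compare {Site 4}: routing cost 501 + fixed 48 = 549.
Compare {Site 4, Site 5}: routing cost 451 + fixed 110 = 561.
All other subsets cost ≥ 529. Minimum total cost: 508.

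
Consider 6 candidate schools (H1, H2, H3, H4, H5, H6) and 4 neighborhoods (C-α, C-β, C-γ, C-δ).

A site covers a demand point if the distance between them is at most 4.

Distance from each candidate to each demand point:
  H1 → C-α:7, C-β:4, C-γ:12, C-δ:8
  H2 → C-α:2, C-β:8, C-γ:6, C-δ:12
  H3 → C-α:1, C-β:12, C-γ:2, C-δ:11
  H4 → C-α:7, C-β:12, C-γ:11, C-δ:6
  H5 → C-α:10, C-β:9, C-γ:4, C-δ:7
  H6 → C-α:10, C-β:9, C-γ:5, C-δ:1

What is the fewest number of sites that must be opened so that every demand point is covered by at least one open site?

3

Coverage sets (demand points within 4 of each site):
  H1: {C-β}
  H2: {C-α}
  H3: {C-α, C-γ}
  H4: {}
  H5: {C-γ}
  H6: {C-δ}
No 2 sites suffice: every size-2 union leaves at least one demand point uncovered.
But {H1, H3, H6} covers everything, so the minimum is 3.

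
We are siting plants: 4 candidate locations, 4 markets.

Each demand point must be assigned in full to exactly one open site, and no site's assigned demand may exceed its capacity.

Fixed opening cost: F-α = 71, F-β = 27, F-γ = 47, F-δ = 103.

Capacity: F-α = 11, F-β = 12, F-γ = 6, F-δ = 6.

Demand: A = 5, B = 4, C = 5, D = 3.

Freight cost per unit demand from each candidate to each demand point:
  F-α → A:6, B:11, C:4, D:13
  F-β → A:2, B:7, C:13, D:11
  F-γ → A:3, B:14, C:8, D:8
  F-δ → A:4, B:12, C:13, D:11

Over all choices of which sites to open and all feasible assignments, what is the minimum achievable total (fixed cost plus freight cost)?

185

Open {F-β, F-γ}; cheapest assignment that respects the capacities:
  F-β (cap 12, load 12): A, B, D — cost 5×2 + 4×7 + 3×11 = 71
  F-γ (cap 6, load 5): C — cost 5×8 = 40
  Shipping 111, fixed 74 → total 185.
  Any other capacity-feasible assignment to {F-β, F-γ} ships for at least 111.
Compare {F-α, F-β}: its best feasible assignment gives total 189.
Compare {F-α, F-β, F-γ}: its best feasible assignment gives total 227.
Every other set of open sites that can feasibly serve all demand totals ≥ 189 even under its best assignment. Minimum: 185.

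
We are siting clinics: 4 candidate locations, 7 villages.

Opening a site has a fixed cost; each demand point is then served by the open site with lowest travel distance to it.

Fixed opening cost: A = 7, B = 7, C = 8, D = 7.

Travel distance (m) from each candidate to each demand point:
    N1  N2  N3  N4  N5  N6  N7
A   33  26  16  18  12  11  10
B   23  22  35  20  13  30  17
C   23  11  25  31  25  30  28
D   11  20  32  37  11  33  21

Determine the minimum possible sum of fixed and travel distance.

110

Open {A, C, D}: assign each demand point to its cheapest open site.
  N1→D 11, N2→C 11, N3→A 16, N4→A 18, N5→D 11, N6→A 11, N7→A 10
  travel distance 88, fixed 22 → total 110.
Compare {A, D}: travel distance 97 + fixed 14 = 111.
Compare {A, C}: travel distance 101 + fixed 15 = 116.
Compare {A, B, C, D}: travel distance 88 + fixed 29 = 117.
All other subsets cost ≥ 111. Minimum total cost: 110.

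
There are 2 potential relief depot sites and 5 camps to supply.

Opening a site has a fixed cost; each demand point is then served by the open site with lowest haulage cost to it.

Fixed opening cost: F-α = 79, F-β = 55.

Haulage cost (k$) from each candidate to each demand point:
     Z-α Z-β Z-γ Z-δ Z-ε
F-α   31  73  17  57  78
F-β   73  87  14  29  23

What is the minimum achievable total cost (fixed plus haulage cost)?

Open {F-β}: assign each demand point to its cheapest open site.
  Z-α→F-β 73, Z-β→F-β 87, Z-γ→F-β 14, Z-δ→F-β 29, Z-ε→F-β 23
  haulage cost 226, fixed 55 → total 281.
Compare {F-α, F-β}: haulage cost 170 + fixed 134 = 304.
Compare {F-α}: haulage cost 256 + fixed 79 = 335.

281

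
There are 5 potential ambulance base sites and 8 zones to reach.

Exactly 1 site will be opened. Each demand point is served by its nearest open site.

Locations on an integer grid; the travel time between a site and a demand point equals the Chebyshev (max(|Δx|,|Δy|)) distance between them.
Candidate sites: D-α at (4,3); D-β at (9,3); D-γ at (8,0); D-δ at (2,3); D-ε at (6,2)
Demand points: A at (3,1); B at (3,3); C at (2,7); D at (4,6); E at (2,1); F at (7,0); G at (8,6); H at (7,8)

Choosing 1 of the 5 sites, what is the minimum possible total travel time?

24

Open {D-α}.
  A→D-α 2, B→D-α 1, C→D-α 4, D→D-α 3, E→D-α 2, F→D-α 3, G→D-α 4, H→D-α 5  ⇒ total 24.
Compare {D-δ}: total 28.
Compare {D-ε}: total 31.
No size-1 selection does better; minimum is 24.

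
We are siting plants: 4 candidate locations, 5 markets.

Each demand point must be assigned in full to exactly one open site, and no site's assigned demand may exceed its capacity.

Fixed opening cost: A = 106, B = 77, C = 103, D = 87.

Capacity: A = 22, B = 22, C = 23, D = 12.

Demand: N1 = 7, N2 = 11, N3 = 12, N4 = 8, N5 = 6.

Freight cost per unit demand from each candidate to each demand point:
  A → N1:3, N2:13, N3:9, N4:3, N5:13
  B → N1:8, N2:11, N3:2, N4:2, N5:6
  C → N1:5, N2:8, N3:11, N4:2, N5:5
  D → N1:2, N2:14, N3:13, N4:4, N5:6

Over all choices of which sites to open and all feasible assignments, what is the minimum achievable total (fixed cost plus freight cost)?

Open {B, C, D}; cheapest assignment that respects the capacities:
  B (cap 22, load 20): N3, N4 — cost 12×2 + 8×2 = 40
  C (cap 23, load 17): N2, N5 — cost 11×8 + 6×5 = 118
  D (cap 12, load 7): N1 — cost 7×2 = 14
  Shipping 172, fixed 267 → total 439.
  Any other capacity-feasible assignment to {B, C, D} ships for at least 172.
Compare {A, B, C}: its best feasible assignment gives total 465.
Compare {B, C}: its best feasible assignment gives total 508.
Every other set of open sites that can feasibly serve all demand totals ≥ 465 even under its best assignment. Minimum: 439.

439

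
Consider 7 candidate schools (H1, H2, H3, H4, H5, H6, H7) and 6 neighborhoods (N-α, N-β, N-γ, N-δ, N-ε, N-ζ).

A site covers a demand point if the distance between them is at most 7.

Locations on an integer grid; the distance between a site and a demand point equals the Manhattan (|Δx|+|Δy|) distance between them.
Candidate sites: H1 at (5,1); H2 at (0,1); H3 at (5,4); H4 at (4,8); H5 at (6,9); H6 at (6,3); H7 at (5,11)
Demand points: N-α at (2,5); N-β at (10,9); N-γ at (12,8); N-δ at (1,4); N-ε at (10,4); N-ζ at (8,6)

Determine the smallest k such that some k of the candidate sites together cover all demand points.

2

Coverage sets (demand points within 7 of each site):
  H1: {N-α, N-δ}
  H2: {N-α, N-δ}
  H3: {N-α, N-δ, N-ε, N-ζ}
  H4: {N-α, N-β, N-δ, N-ζ}
  H5: {N-β, N-γ, N-ζ}
  H6: {N-α, N-δ, N-ε, N-ζ}
  H7: {N-β}
No single site covers all 6 demand points.
But {H3, H5} covers everything, so the minimum is 2.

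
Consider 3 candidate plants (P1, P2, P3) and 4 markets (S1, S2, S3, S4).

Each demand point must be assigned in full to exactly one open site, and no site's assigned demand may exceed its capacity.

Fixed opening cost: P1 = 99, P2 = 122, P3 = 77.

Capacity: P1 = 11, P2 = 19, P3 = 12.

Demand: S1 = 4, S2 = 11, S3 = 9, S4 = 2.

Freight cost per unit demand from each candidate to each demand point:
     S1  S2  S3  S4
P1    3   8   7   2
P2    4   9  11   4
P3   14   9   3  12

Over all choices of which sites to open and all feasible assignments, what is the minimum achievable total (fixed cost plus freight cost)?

349

Open {P2, P3}; cheapest assignment that respects the capacities:
  P2 (cap 19, load 17): S1, S2, S4 — cost 4×4 + 11×9 + 2×4 = 123
  P3 (cap 12, load 9): S3 — cost 9×3 = 27
  Shipping 150, fixed 199 → total 349.
  Any other capacity-feasible assignment to {P2, P3} ships for at least 150.
Compare {P1, P2}: its best feasible assignment gives total 403.
Compare {P1, P2, P3}: its best feasible assignment gives total 437.
Every other set of open sites that can feasibly serve all demand totals ≥ 403 even under its best assignment. Minimum: 349.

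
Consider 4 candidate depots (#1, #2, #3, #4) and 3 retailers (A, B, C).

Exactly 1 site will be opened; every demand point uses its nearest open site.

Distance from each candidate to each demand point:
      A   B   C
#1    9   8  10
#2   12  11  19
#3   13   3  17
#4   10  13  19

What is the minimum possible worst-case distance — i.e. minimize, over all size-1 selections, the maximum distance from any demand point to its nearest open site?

10

Open {#1}.
  Farthest demand point is C at distance 10 (to #1); all others are ≤ 10.
With {#3} the worst case is 17.
With {#2} the worst case is 19.
No size-1 selection achieves below 10.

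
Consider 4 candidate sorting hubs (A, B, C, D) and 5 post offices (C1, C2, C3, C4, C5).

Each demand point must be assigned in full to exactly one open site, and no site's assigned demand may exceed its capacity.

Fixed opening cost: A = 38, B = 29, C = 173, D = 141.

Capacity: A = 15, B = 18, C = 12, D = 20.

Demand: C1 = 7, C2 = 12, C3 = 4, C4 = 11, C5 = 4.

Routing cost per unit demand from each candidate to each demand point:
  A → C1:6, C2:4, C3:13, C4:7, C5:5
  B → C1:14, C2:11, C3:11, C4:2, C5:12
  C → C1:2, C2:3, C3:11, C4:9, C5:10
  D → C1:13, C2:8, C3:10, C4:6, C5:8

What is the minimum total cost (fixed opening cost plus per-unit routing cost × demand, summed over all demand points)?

Open {A, B, C}; cheapest assignment that respects the capacities:
  A (cap 15, load 11): C1, C5 — cost 7×6 + 4×5 = 62
  B (cap 18, load 15): C3, C4 — cost 4×11 + 11×2 = 66
  C (cap 12, load 12): C2 — cost 12×3 = 36
  Shipping 164, fixed 240 → total 404.
  Any other capacity-feasible assignment to {A, B, C} ships for at least 164.
Compare {A, B, D}: its best feasible assignment gives total 428.
Compare {B, D}: its best feasible assignment gives total 458.
Every other set of open sites that can feasibly serve all demand totals ≥ 428 even under its best assignment. Minimum: 404.

404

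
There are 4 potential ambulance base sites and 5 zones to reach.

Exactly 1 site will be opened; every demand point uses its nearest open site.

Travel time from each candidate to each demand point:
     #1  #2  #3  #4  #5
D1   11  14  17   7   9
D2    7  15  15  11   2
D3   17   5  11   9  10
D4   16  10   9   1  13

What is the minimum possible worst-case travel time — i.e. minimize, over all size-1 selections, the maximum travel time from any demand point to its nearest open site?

Open {D2}.
  Farthest demand point is #2 at travel time 15 (to D2); all others are ≤ 15.
With {D4} the worst case is 16.
With {D1} the worst case is 17.
No size-1 selection achieves below 15.

15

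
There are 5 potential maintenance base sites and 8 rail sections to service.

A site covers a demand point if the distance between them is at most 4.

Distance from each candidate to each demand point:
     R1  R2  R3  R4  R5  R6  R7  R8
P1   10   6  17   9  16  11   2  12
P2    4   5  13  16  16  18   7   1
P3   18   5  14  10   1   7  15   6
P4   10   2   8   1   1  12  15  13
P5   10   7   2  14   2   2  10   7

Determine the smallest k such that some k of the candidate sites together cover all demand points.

Coverage sets (demand points within 4 of each site):
  P1: {R7}
  P2: {R1, R8}
  P3: {R5}
  P4: {R2, R4, R5}
  P5: {R3, R5, R6}
No 3 sites suffice: every size-3 union leaves at least one demand point uncovered.
But {P1, P2, P4, P5} covers everything, so the minimum is 4.

4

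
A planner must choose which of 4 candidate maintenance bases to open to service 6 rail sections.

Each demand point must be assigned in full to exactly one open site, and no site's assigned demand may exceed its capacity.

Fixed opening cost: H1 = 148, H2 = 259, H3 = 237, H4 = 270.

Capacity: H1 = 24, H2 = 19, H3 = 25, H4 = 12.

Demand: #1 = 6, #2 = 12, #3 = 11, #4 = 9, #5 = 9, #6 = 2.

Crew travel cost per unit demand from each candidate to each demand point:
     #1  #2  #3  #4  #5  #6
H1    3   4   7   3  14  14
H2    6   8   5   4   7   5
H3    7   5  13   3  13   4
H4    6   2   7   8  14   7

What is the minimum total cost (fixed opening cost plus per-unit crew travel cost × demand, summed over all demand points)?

767

Open {H1, H3}; cheapest assignment that respects the capacities:
  H1 (cap 24, load 24): #1, #4, #5 — cost 6×3 + 9×3 + 9×14 = 171
  H3 (cap 25, load 25): #2, #3, #6 — cost 12×5 + 11×13 + 2×4 = 211
  Shipping 382, fixed 385 → total 767.
  Any other capacity-feasible assignment to {H1, H3} ships for at least 382.
Compare {H1, H2, H3}: its best feasible assignment gives total 897.
Compare {H1, H2, H4}: its best feasible assignment gives total 914.
Every other set of open sites that can feasibly serve all demand totals ≥ 897 even under its best assignment. Minimum: 767.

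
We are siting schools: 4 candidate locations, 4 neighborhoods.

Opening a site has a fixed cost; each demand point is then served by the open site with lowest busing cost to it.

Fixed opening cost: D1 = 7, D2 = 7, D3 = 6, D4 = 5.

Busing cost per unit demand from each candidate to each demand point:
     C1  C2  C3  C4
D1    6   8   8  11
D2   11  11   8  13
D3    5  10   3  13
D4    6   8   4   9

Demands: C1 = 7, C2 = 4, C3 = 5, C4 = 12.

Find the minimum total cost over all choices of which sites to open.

201

Open {D3, D4}: assign each demand point to its cheapest open site.
  C1→D3 7×5=35, C2→D4 4×8=32, C3→D3 5×3=15, C4→D4 12×9=108
  busing cost 190, fixed 11 → total 201.
Compare {D4}: busing cost 202 + fixed 5 = 207.
Compare {D1, D3, D4}: busing cost 190 + fixed 18 = 208.
Compare {D2, D3, D4}: busing cost 190 + fixed 18 = 208.
All other subsets cost ≥ 207. Minimum total cost: 201.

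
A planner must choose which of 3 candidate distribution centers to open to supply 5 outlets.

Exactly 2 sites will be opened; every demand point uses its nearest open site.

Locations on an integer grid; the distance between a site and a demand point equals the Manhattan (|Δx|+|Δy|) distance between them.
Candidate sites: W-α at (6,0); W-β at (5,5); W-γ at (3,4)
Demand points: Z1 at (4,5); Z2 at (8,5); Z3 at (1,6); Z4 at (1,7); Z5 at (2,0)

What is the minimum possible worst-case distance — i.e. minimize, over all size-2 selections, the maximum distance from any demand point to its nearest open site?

5

Open {W-β, W-γ}.
  Farthest demand point is Z4 at distance 5 (to W-γ); all others are ≤ 5.
With {W-α, W-β} the worst case is 6.
With {W-α, W-γ} the worst case is 6.
No size-2 selection achieves below 5.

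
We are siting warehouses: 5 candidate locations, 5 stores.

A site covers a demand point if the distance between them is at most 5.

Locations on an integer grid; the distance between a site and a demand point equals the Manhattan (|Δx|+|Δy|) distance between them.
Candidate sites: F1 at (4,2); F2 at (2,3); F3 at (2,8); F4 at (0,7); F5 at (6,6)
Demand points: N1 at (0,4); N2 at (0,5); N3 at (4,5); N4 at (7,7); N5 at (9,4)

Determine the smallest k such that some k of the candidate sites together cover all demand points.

2

Coverage sets (demand points within 5 of each site):
  F1: {N3}
  F2: {N1, N2, N3}
  F3: {N2, N3}
  F4: {N1, N2}
  F5: {N3, N4, N5}
No single site covers all 5 demand points.
But {F2, F5} covers everything, so the minimum is 2.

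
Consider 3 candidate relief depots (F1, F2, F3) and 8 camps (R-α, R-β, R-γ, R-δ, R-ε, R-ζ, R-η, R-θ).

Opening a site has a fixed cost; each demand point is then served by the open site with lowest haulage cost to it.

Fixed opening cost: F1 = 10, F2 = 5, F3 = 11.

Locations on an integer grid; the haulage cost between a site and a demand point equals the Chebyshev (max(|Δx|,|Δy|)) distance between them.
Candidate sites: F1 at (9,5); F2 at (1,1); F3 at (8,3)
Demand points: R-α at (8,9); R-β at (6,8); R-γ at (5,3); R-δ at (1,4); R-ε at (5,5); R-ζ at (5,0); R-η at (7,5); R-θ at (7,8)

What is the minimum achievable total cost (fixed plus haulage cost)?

Open {F1, F2}: assign each demand point to its cheapest open site.
  R-α→F1 4, R-β→F1 3, R-γ→F1 4, R-δ→F2 3, R-ε→F1 4, R-ζ→F2 4, R-η→F1 2, R-θ→F1 3
  haulage cost 27, fixed 15 → total 42.
Compare {F1}: haulage cost 33 + fixed 10 = 43.
Compare {F3}: haulage cost 34 + fixed 11 = 45.
Compare {F2, F3}: haulage cost 30 + fixed 16 = 46.
All other subsets cost ≥ 43. Minimum total cost: 42.

42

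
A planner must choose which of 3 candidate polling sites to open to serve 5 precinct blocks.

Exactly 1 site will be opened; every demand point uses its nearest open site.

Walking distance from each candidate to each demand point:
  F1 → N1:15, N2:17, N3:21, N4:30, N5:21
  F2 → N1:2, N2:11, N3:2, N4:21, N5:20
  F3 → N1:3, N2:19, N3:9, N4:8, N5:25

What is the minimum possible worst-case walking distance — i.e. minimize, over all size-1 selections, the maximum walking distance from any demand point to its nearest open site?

Open {F2}.
  Farthest demand point is N4 at walking distance 21 (to F2); all others are ≤ 21.
With {F3} the worst case is 25.
With {F1} the worst case is 30.
No size-1 selection achieves below 21.

21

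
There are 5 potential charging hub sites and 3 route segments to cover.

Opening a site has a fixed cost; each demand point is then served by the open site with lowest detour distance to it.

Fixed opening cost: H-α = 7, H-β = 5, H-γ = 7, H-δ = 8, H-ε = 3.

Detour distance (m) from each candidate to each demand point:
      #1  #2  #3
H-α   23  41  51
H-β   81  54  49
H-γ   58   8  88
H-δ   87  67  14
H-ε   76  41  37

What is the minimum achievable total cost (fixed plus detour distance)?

Open {H-α, H-γ, H-δ}: assign each demand point to its cheapest open site.
  #1→H-α 23, #2→H-γ 8, #3→H-δ 14
  detour distance 45, fixed 22 → total 67.
Compare {H-α, H-γ, H-δ, H-ε}: detour distance 45 + fixed 25 = 70.
Compare {H-α, H-β, H-γ, H-δ}: detour distance 45 + fixed 27 = 72.
Compare {H-α, H-β, H-γ, H-δ, H-ε}: detour distance 45 + fixed 30 = 75.
All other subsets cost ≥ 70. Minimum total cost: 67.

67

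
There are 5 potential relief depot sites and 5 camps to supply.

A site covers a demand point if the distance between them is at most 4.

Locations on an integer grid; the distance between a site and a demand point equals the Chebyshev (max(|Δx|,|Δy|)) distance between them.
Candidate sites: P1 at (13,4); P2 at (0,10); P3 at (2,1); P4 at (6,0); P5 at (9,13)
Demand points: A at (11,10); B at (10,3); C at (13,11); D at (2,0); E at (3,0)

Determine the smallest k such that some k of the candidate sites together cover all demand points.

Coverage sets (demand points within 4 of each site):
  P1: {B}
  P2: {}
  P3: {D, E}
  P4: {B, D, E}
  P5: {A, C}
No single site covers all 5 demand points.
But {P4, P5} covers everything, so the minimum is 2.

2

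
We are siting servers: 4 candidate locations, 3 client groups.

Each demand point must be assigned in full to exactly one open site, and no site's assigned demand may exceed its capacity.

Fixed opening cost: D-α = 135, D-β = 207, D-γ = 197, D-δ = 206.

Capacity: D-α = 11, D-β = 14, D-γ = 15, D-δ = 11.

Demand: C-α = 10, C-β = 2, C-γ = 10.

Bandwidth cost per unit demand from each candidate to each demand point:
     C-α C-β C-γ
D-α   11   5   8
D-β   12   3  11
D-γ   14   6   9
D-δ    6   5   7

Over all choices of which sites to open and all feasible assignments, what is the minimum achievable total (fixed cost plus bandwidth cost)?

544

Open {D-α, D-γ}; cheapest assignment that respects the capacities:
  D-α (cap 11, load 10): C-α — cost 10×11 = 110
  D-γ (cap 15, load 12): C-β, C-γ — cost 2×6 + 10×9 = 102
  Shipping 212, fixed 332 → total 544.
  Any other capacity-feasible assignment to {D-α, D-γ} ships for at least 212.
Compare {D-α, D-β}: its best feasible assignment gives total 548.
Compare {D-γ, D-δ}: its best feasible assignment gives total 565.
Every other set of open sites that can feasibly serve all demand totals ≥ 548 even under its best assignment. Minimum: 544.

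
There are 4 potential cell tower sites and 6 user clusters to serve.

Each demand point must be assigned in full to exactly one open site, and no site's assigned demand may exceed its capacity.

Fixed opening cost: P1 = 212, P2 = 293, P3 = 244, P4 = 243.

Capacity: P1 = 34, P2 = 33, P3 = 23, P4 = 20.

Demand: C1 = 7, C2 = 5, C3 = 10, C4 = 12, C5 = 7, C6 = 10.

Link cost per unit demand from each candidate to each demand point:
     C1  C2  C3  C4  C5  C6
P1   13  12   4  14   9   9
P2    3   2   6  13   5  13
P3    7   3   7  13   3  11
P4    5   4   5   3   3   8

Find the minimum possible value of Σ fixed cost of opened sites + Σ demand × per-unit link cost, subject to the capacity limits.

Open {P1, P4}; cheapest assignment that respects the capacities:
  P1 (cap 34, load 32): C2, C3, C5, C6 — cost 5×12 + 10×4 + 7×9 + 10×9 = 253
  P4 (cap 20, load 19): C1, C4 — cost 7×5 + 12×3 = 71
  Shipping 324, fixed 455 → total 779.
  Any other capacity-feasible assignment to {P1, P4} ships for at least 324.
Compare {P2, P4}: its best feasible assignment gives total 814.
Compare {P1, P3}: its best feasible assignment gives total 839.
Every other set of open sites that can feasibly serve all demand totals ≥ 814 even under its best assignment. Minimum: 779.

779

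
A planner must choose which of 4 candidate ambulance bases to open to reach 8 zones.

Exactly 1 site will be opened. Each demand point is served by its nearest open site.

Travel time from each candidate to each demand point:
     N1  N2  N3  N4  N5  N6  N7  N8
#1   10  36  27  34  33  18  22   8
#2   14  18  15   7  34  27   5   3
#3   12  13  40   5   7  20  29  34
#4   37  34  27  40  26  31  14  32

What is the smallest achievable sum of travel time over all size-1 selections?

Open {#2}.
  N1→#2 14, N2→#2 18, N3→#2 15, N4→#2 7, N5→#2 34, N6→#2 27, N7→#2 5, N8→#2 3  ⇒ total 123.
Compare {#3}: total 160.
Compare {#1}: total 188.
No size-1 selection does better; minimum is 123.

123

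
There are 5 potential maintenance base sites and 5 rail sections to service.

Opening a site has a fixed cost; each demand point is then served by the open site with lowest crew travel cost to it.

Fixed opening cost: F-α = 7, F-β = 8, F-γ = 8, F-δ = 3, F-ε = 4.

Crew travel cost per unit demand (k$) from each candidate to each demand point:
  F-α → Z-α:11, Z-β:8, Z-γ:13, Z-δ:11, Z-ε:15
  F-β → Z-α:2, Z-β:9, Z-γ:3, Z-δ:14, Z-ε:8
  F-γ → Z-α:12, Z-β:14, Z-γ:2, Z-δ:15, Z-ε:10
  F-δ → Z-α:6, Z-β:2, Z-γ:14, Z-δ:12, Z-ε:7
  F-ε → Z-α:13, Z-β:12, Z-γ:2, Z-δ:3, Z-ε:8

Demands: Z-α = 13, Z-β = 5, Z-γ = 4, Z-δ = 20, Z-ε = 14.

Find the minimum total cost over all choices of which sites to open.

Open {F-β, F-δ, F-ε}: assign each demand point to its cheapest open site.
  Z-α→F-β 13×2=26, Z-β→F-δ 5×2=10, Z-γ→F-ε 4×2=8, Z-δ→F-ε 20×3=60, Z-ε→F-δ 14×7=98
  crew travel cost 202, fixed 15 → total 217.
Compare {F-α, F-β, F-δ, F-ε}: crew travel cost 202 + fixed 22 = 224.
Compare {F-β, F-γ, F-δ, F-ε}: crew travel cost 202 + fixed 23 = 225.
Compare {F-α, F-β, F-γ, F-δ, F-ε}: crew travel cost 202 + fixed 30 = 232.
All other subsets cost ≥ 224. Minimum total cost: 217.

217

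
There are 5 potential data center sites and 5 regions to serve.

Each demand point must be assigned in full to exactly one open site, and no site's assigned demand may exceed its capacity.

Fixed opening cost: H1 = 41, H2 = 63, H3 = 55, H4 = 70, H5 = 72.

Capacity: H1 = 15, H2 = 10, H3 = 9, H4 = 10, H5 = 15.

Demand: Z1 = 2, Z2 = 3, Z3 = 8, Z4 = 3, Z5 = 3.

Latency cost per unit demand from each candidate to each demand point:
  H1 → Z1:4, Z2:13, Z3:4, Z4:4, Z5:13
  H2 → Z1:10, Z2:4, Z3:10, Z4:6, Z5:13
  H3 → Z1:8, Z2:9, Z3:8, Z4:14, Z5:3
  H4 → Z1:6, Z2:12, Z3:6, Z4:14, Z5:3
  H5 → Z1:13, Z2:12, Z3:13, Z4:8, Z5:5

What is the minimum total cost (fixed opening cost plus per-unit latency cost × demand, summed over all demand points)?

184

Open {H1, H3}; cheapest assignment that respects the capacities:
  H1 (cap 15, load 13): Z1, Z3, Z4 — cost 2×4 + 8×4 + 3×4 = 52
  H3 (cap 9, load 6): Z2, Z5 — cost 3×9 + 3×3 = 36
  Shipping 88, fixed 96 → total 184.
  Any other capacity-feasible assignment to {H1, H3} ships for at least 88.
Compare {H1, H2}: its best feasible assignment gives total 207.
Compare {H1, H4}: its best feasible assignment gives total 208.
Every other set of open sites that can feasibly serve all demand totals ≥ 207 even under its best assignment. Minimum: 184.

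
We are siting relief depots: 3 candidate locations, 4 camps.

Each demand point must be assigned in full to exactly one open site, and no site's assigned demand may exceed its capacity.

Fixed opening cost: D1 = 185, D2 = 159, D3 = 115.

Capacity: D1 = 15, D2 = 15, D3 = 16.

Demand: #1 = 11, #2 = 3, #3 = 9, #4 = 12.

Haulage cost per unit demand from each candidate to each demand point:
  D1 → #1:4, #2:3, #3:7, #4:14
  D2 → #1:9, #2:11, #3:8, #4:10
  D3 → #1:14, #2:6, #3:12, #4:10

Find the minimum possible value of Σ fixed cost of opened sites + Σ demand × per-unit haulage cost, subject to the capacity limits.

Open {D1, D2, D3}; cheapest assignment that respects the capacities:
  D1 (cap 15, load 14): #1, #2 — cost 11×4 + 3×3 = 53
  D2 (cap 15, load 9): #3 — cost 9×8 = 72
  D3 (cap 16, load 12): #4 — cost 12×10 = 120
  Shipping 245, fixed 459 → total 704.
  Any other capacity-feasible assignment to {D1, D2, D3} ships for at least 245.
Total demand is 35 and no other set of sites has combined capacity ≥ 35, so {D1, D2, D3} is the only feasible choice of open sites. Minimum: 704.

704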